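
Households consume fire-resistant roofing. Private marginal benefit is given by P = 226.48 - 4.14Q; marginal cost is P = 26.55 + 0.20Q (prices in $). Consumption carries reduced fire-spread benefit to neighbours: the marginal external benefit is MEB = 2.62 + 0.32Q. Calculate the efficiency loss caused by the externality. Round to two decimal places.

DWL = $37.49

Market equilibrium (private): 26.55 + 0.20Q = 226.48 - 4.14Q → Q_m = 46.0668.
Social marginal benefit = demand + MEB = 229.10 - 3.82Q.
Set SMB = MC: 229.10 - 3.82Q = 26.55 + 0.20Q → Q* = 50.3856.
Between Q* and Q_m the wedge SMB − MC runs linearly from 0 to MEB(Q_m), so the loss is a triangle.
DWL = ½ × 4.3188 × 17.3614 = 37.4902.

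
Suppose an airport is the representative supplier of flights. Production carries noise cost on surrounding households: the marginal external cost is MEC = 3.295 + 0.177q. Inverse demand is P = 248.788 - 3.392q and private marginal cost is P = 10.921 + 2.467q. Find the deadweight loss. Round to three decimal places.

Market equilibrium (private): 10.921 + 2.467q = 248.788 - 3.392q → q_m = 40.5986.
Social marginal cost = private MC + MEC = 14.216 + 2.644q.
Set SMC = demand: 14.216 + 2.644q = 248.788 - 3.392q → q* = 38.8622.
Between q* and q_m the wedge SMC − demand runs linearly from 0 to MEC(q_m), so the loss is a triangle.
DWL = ½ × 1.7364 × 10.4809 = 9.0995.

DWL = 9.100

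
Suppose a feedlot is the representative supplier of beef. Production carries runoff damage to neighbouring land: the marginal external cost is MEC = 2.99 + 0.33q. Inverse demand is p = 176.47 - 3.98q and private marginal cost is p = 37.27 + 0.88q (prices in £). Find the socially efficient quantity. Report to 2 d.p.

q* = 26.24

Social marginal cost = private MC + MEC = 40.26 + 1.21q.
Set SMC = demand: 40.26 + 1.21q = 176.47 - 3.98q → q* = 26.2447.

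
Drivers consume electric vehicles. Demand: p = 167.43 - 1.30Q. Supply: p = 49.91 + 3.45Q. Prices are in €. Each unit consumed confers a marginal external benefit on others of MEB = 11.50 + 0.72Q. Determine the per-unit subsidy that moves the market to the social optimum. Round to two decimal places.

Social marginal benefit = demand + MEB = 178.93 - 0.58Q.
Set SMB = MC: 178.93 - 0.58Q = 49.91 + 3.45Q → Q* = 32.0149.
The Pigouvian subsidy equals MEB at Q*: 11.50 + 0.72×32.0149 = 34.5507.

subsidy = €34.55 per unit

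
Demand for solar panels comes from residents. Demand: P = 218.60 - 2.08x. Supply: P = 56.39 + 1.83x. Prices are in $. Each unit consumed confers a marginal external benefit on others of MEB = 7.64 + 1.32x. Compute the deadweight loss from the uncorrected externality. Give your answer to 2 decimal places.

DWL = $751.73

Market equilibrium (private): 56.39 + 1.83x = 218.60 - 2.08x → x_m = 41.4859.
Social marginal benefit = demand + MEB = 226.24 - 0.76x.
Set SMB = MC: 226.24 - 0.76x = 56.39 + 1.83x → x* = 65.5792.
Height of the DWL triangle at x_m is SMB(x_m) − MC(x_m) = MEB(x_m) = 62.4014.
DWL = ½ × 24.0933 × 62.4014 = 751.7278.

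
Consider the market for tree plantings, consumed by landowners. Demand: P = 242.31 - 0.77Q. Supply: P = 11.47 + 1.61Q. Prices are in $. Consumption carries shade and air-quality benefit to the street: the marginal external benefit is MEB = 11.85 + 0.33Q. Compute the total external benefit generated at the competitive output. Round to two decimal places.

$2701.57

Market equilibrium (private): 11.47 + 1.61Q = 242.31 - 0.77Q → Q_m = 96.9916.
Total external benefit = ∫₀^{Q_m} (11.85 + 0.33Q) dQ = 11.85×96.9916 + ½×0.33×96.9916² = 2701.5666.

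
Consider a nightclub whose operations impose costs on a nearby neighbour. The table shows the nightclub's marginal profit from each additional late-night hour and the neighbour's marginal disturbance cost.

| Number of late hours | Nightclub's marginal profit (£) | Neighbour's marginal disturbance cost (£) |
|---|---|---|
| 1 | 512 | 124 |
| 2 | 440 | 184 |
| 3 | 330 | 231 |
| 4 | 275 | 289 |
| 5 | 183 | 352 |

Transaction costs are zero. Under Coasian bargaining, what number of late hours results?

3

Bargaining reaches the level where marginal profit last exceeds marginal disturbance cost.
That holds through level 3 (330 ≥ 231) but not at 4 (275 < 289).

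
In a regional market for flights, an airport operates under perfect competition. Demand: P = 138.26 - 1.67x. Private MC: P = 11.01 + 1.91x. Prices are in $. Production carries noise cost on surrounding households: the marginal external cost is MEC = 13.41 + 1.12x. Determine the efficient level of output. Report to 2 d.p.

Social marginal cost = private MC + MEC = 24.42 + 3.03x.
Set SMC = demand: 24.42 + 3.03x = 138.26 - 1.67x → x* = 24.2213.

x* = 24.22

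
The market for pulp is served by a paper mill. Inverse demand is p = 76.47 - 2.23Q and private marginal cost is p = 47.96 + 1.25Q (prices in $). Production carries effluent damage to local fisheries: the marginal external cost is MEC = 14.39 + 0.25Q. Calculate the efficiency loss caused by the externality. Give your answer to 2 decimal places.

DWL = $36.22

Market equilibrium (private): 47.96 + 1.25Q = 76.47 - 2.23Q → Q_m = 8.1925.
Social marginal cost = private MC + MEC = 62.35 + 1.50Q.
Set SMC = demand: 62.35 + 1.50Q = 76.47 - 2.23Q → Q* = 3.7855.
Height of the DWL triangle at Q_m is SMC(Q_m) − demand(Q_m) = MEC(Q_m) = 16.4381.
DWL = ½ × 4.4070 × 16.4381 = 36.2214.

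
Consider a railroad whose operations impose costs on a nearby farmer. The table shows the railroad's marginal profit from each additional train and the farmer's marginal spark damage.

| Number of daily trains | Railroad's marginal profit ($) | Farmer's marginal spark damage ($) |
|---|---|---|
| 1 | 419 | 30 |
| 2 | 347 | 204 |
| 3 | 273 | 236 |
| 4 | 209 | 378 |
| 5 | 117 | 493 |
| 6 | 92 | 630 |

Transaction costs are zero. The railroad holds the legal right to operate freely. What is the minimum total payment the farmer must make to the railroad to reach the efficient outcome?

$418

Left alone the railroad would choose level 6 (marginal profit stays positive).
Efficient level: k* = 3 (marginal profit ≥ marginal spark damage through 3).
The farmer must at least cover the railroad's forgone profit from cutting 6→3: 209 + 117 + 92 = 418.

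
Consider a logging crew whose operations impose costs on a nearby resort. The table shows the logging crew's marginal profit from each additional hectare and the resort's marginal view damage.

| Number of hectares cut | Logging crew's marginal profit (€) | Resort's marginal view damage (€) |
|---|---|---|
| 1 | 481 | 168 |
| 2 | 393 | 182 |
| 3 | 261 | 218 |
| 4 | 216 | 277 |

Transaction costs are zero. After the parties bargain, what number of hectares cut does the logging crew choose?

Bargaining reaches the level where marginal profit last exceeds marginal view damage.
That holds through level 3 (261 ≥ 218) but not at 4 (216 < 277).

3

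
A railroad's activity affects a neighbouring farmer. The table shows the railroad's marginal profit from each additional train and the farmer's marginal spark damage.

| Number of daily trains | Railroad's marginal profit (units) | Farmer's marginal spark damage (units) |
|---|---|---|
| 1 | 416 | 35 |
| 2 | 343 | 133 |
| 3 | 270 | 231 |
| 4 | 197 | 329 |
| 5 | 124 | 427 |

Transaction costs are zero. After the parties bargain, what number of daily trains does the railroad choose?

3

Bargaining reaches the level where marginal profit last exceeds marginal spark damage.
That holds through level 3 (270 ≥ 231) but not at 4 (197 < 329).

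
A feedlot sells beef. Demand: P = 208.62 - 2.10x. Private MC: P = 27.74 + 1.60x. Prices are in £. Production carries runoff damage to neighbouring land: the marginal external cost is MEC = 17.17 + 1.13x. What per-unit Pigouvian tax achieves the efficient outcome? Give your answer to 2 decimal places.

Social marginal cost = private MC + MEC = 44.91 + 2.73x.
Set SMC = demand: 44.91 + 2.73x = 208.62 - 2.10x → x* = 33.8944.
The Pigouvian tax equals MEC at x*: 17.17 + 1.13×33.8944 = 55.4707.

tax = £55.47 per unit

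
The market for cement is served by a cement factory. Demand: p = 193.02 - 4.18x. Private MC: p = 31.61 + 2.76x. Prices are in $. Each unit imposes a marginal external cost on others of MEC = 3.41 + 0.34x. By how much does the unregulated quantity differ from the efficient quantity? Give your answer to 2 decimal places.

1.55 units

Market equilibrium (private): 31.61 + 2.76x = 193.02 - 4.18x → x_m = 23.2579.
Social marginal cost = private MC + MEC = 35.02 + 3.10x.
Set SMC = demand: 35.02 + 3.10x = 193.02 - 4.18x → x* = 21.7033.
Gap = |23.2579 − 21.7033| = 1.5546.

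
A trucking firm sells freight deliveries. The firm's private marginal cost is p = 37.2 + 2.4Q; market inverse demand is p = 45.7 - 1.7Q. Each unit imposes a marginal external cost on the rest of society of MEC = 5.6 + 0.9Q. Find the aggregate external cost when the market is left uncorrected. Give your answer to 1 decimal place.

13.5

Market equilibrium (private): 37.2 + 2.4Q = 45.7 - 1.7Q → Q_m = 2.0732.
Total external cost = ∫₀^{Q_m} (5.6 + 0.9Q) dQ = 5.6×2.0732 + ½×0.9×2.0732² = 13.5441.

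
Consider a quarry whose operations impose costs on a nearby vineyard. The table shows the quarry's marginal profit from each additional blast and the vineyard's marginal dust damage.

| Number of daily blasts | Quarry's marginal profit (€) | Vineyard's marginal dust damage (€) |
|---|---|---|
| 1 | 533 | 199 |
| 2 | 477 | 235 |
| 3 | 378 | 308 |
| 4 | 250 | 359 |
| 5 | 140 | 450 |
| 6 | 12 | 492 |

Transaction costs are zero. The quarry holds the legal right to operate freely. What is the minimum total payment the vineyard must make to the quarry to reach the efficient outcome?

€402

Left alone the quarry would choose level 6 (marginal profit stays positive).
Efficient level: k* = 3 (marginal profit ≥ marginal dust damage through 3).
The vineyard must at least cover the quarry's forgone profit from cutting 6→3: 250 + 140 + 12 = 402.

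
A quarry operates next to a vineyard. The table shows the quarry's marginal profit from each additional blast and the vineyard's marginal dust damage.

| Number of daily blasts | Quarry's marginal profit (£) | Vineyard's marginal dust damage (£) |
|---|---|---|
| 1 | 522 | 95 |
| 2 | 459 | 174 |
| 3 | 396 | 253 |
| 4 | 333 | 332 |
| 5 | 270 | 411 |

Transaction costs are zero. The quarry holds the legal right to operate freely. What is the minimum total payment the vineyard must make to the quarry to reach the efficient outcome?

£270

Left alone the quarry would choose level 5 (marginal profit stays positive).
Efficient level: k* = 4 (marginal profit ≥ marginal dust damage through 4).
The vineyard must at least cover the quarry's forgone profit from cutting 5→4: 270 = 270.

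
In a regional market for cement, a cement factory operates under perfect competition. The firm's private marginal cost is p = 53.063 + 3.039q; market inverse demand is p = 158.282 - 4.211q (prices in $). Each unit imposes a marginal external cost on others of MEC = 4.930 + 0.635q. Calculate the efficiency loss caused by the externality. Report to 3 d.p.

Market equilibrium (private): 53.063 + 3.039q = 158.282 - 4.211q → q_m = 14.5130.
Social marginal cost = private MC + MEC = 57.993 + 3.674q.
Set SMC = demand: 57.993 + 3.674q = 158.282 - 4.211q → q* = 12.7190.
The loss is the area between SMC and demand from q* to q_m; with linear curves that's a triangle of height MEC(q_m).
DWL = ½ × 1.7940 × 14.1457 = 12.6887.

DWL = $12.689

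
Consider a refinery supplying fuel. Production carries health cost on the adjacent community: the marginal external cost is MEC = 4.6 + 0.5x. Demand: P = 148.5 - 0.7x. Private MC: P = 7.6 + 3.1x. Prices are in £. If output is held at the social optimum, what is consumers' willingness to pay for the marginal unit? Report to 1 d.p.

P = £126.3

Social marginal cost = private MC + MEC = 12.2 + 3.6x.
Set SMC = demand: 12.2 + 3.6x = 148.5 - 0.7x → x* = 31.6977.
Consumer price on the demand curve at x*: 148.5 − 0.7×31.6977 = 126.3116.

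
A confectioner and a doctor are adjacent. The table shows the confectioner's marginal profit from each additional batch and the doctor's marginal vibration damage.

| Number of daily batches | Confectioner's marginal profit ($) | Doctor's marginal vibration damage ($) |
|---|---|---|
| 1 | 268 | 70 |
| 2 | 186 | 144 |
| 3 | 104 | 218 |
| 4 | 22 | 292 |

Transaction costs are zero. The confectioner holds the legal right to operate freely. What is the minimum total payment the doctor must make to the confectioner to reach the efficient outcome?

$126

Left alone the confectioner would choose level 4 (marginal profit stays positive).
Efficient level: k* = 2 (marginal profit ≥ marginal vibration damage through 2).
The doctor must at least cover the confectioner's forgone profit from cutting 4→2: 104 + 22 = 126.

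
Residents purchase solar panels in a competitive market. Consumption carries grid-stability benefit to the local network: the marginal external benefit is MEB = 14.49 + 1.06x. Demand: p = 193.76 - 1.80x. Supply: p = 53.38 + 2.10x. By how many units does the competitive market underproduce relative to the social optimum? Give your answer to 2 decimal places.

18.54 units

Market equilibrium (private): 53.38 + 2.10x = 193.76 - 1.80x → x_m = 35.9949.
Social marginal benefit = demand + MEB = 208.25 - 0.74x.
Set SMB = MC: 208.25 - 0.74x = 53.38 + 2.10x → x* = 54.5317.
Gap = |35.9949 − 54.5317| = 18.5368.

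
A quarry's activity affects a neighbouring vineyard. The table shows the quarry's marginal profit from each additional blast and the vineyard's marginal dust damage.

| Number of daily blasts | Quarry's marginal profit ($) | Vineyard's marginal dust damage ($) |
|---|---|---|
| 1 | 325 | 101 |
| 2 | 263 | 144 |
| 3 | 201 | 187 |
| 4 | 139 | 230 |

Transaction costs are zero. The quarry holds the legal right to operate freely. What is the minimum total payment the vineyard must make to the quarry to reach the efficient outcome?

$139

Left alone the quarry would choose level 4 (marginal profit stays positive).
Efficient level: k* = 3 (marginal profit ≥ marginal dust damage through 3).
The vineyard must at least cover the quarry's forgone profit from cutting 4→3: 139 = 139.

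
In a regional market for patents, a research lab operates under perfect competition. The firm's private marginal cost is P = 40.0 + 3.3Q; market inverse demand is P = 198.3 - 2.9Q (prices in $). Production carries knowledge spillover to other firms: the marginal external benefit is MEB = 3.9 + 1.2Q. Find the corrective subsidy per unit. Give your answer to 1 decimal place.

subsidy = $42.8 per unit

Social marginal cost = private MC − MEB = 36.1 + 2.1Q.
Set SMC = demand: 36.1 + 2.1Q = 198.3 - 2.9Q → Q* = 32.4400.
The Pigouvian subsidy equals MEB at Q*: 3.9 + 1.2×32.4400 = 42.8280.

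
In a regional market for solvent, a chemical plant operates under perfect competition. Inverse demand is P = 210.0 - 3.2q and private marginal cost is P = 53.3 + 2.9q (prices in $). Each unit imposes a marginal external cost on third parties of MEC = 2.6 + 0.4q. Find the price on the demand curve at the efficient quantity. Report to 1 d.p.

Social marginal cost = private MC + MEC = 55.9 + 3.3q.
Set SMC = demand: 55.9 + 3.3q = 210.0 - 3.2q → q* = 23.7077.
Consumer price on the demand curve at q*: 210.0 − 3.2×23.7077 = 134.1354.

P = $134.1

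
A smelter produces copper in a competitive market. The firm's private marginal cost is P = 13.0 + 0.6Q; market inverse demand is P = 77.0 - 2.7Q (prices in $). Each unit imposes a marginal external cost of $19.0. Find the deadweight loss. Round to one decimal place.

DWL = $54.7

Market equilibrium (private): 13.0 + 0.6Q = 77.0 - 2.7Q → Q_m = 19.3939.
Social marginal cost = private MC + MEC = 32.0 + 0.6Q.
Set SMC = demand: 32.0 + 0.6Q = 77.0 - 2.7Q → Q* = 13.6364.
The loss is the area between SMC and demand from Q* to Q_m; with linear curves that's a triangle of height MEC(Q_m).
DWL = ½ × 5.7575 × 19.0000 = 54.6963.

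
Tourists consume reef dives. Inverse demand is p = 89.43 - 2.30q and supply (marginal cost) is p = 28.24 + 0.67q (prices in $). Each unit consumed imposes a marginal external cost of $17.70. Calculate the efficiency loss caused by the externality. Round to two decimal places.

Market equilibrium (private): 28.24 + 0.67q = 89.43 - 2.30q → q_m = 20.6027.
Social marginal benefit = demand − MEC = 71.73 - 2.30q.
Set SMB = MC: 71.73 - 2.30q = 28.24 + 0.67q → q* = 14.6431.
Height of the DWL triangle at q_m is MC(q_m) − SMB(q_m) = MEC(q_m) = 17.7000.
DWL = ½ × 5.9596 × 17.7000 = 52.7425.

DWL = $52.74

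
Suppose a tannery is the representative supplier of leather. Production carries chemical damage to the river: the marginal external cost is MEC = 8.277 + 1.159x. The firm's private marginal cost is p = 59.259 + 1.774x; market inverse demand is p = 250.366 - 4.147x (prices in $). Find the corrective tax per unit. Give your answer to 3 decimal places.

Social marginal cost = private MC + MEC = 67.536 + 2.933x.
Set SMC = demand: 67.536 + 2.933x = 250.366 - 4.147x → x* = 25.8234.
The Pigouvian tax equals MEC at x*: 8.277 + 1.159×25.8234 = 38.2063.

tax = $38.206 per unit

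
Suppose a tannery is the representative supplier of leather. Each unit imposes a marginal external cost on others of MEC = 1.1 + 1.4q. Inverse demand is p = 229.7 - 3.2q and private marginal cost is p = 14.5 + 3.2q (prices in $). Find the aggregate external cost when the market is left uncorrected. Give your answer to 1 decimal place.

$828.4

Market equilibrium (private): 14.5 + 3.2q = 229.7 - 3.2q → q_m = 33.6250.
Total external cost = ∫₀^{q_m} (1.1 + 1.4q) dq = 1.1×33.6250 + ½×1.4×33.6250² = 828.4359.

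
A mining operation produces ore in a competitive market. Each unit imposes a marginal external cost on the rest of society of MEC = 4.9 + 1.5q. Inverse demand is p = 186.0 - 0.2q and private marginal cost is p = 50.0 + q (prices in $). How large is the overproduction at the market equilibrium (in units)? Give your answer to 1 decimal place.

Market equilibrium (private): 50.0 + q = 186.0 - 0.2q → q_m = 113.3333.
Social marginal cost = private MC + MEC = 54.9 + 2.5q.
Set SMC = demand: 54.9 + 2.5q = 186.0 - 0.2q → q* = 48.5556.
Gap = |113.3333 − 48.5556| = 64.7777.

64.8 units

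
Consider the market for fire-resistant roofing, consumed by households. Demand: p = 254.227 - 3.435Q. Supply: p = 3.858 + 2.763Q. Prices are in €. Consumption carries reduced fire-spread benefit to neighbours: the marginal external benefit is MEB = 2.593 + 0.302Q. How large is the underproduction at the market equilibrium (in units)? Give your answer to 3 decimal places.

Market equilibrium (private): 3.858 + 2.763Q = 254.227 - 3.435Q → Q_m = 40.3951.
Social marginal benefit = demand + MEB = 256.820 - 3.133Q.
Set SMB = MC: 256.820 - 3.133Q = 3.858 + 2.763Q → Q* = 42.9040.
Gap = |40.3951 − 42.9040| = 2.5089.

2.509 units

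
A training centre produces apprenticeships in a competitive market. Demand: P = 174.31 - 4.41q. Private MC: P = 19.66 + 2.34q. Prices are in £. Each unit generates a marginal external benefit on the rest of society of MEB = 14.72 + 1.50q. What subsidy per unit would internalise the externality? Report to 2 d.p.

subsidy = £63.11 per unit

Social marginal cost = private MC − MEB = 4.94 + 0.84q.
Set SMC = demand: 4.94 + 0.84q = 174.31 - 4.41q → q* = 32.2610.
The Pigouvian subsidy equals MEB at q*: 14.72 + 1.50×32.2610 = 63.1115.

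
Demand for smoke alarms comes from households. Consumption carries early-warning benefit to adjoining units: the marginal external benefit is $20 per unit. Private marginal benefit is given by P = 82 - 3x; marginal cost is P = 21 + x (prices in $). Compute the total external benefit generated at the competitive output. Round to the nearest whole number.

Market equilibrium (private): 21 + x = 82 - 3x → x_m = 15.2500.
Total external benefit = MEB × x_m = 20 × 15.2500 = 305.0000.

$305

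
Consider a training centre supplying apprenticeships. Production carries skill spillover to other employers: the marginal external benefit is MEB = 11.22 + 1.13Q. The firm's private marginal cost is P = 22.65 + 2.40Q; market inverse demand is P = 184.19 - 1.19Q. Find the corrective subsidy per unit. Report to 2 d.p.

subsidy = 90.58 per unit

Social marginal cost = private MC − MEB = 11.43 + 1.27Q.
Set SMC = demand: 11.43 + 1.27Q = 184.19 - 1.19Q → Q* = 70.2276.
The Pigouvian subsidy equals MEB at Q*: 11.22 + 1.13×70.2276 = 90.5772.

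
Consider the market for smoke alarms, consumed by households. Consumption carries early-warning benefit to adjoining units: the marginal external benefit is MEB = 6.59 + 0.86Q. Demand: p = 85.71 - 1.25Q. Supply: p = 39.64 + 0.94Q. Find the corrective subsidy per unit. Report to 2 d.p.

Social marginal benefit = demand + MEB = 92.30 - 0.39Q.
Set SMB = MC: 92.30 - 0.39Q = 39.64 + 0.94Q → Q* = 39.5940.
The Pigouvian subsidy equals MEB at Q*: 6.59 + 0.86×39.5940 = 40.6408.

subsidy = 40.64 per unit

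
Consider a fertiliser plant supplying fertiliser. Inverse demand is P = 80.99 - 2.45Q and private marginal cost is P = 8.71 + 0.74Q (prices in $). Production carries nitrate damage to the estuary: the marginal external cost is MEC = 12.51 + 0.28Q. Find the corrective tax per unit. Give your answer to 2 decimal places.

tax = $17.33 per unit

Social marginal cost = private MC + MEC = 21.22 + 1.02Q.
Set SMC = demand: 21.22 + 1.02Q = 80.99 - 2.45Q → Q* = 17.2248.
The Pigouvian tax equals MEC at Q*: 12.51 + 0.28×17.2248 = 17.3329.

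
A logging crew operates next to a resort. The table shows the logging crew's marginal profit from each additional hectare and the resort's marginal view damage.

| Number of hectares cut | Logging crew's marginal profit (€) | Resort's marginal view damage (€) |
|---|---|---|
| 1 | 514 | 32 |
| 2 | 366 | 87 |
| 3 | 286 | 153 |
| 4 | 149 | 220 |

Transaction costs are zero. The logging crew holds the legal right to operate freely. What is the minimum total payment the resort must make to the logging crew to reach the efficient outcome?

Left alone the logging crew would choose level 4 (marginal profit stays positive).
Efficient level: k* = 3 (marginal profit ≥ marginal view damage through 3).
The resort must at least cover the logging crew's forgone profit from cutting 4→3: 149 = 149.

€149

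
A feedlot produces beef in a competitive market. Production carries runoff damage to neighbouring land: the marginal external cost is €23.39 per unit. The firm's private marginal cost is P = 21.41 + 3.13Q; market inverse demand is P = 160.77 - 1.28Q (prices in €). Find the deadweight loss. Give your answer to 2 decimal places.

DWL = €62.03

Market equilibrium (private): 21.41 + 3.13Q = 160.77 - 1.28Q → Q_m = 31.6009.
Social marginal cost = private MC + MEC = 44.80 + 3.13Q.
Set SMC = demand: 44.80 + 3.13Q = 160.77 - 1.28Q → Q* = 26.2971.
The loss is the area between SMC and demand from Q* to Q_m; with linear curves that's a triangle of height MEC(Q_m).
DWL = ½ × 5.3038 × 23.3900 = 62.0279.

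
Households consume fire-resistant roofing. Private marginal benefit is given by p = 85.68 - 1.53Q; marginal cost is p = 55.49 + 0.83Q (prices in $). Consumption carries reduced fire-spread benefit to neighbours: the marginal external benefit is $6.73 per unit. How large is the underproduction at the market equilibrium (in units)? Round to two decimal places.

2.85 units

Market equilibrium (private): 55.49 + 0.83Q = 85.68 - 1.53Q → Q_m = 12.7924.
Social marginal benefit = demand + MEB = 92.41 - 1.53Q.
Set SMB = MC: 92.41 - 1.53Q = 55.49 + 0.83Q → Q* = 15.6441.
Gap = |12.7924 − 15.6441| = 2.8517.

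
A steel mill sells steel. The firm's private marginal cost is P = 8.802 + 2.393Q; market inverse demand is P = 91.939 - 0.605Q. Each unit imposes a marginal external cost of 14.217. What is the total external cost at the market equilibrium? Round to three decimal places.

394.249

Market equilibrium (private): 8.802 + 2.393Q = 91.939 - 0.605Q → Q_m = 27.7308.
Total external cost = MEC × Q_m = 14.217 × 27.7308 = 394.2488.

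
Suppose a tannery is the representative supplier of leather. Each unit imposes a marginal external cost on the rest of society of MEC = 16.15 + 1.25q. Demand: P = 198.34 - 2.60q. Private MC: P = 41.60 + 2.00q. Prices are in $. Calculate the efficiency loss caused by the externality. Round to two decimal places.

Market equilibrium (private): 41.60 + 2.00q = 198.34 - 2.60q → q_m = 34.0739.
Social marginal cost = private MC + MEC = 57.75 + 3.25q.
Set SMC = demand: 57.75 + 3.25q = 198.34 - 2.60q → q* = 24.0325.
Height of the DWL triangle at q_m is SMC(q_m) − demand(q_m) = MEC(q_m) = 58.7424.
DWL = ½ × 10.0414 × 58.7424 = 294.9280.

DWL = $294.93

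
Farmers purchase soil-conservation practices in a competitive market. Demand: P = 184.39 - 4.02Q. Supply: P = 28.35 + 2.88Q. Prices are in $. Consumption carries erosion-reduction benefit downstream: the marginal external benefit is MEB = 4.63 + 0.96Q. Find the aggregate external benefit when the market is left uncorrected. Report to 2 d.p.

Market equilibrium (private): 28.35 + 2.88Q = 184.39 - 4.02Q → Q_m = 22.6145.
Total external benefit = ∫₀^{Q_m} (4.63 + 0.96Q) dQ = 4.63×22.6145 + ½×0.96×22.6145² = 350.1846.

$350.18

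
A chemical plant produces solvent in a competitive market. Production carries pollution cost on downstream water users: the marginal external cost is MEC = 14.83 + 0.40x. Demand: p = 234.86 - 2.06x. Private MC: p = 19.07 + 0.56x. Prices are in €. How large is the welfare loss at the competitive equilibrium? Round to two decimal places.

Market equilibrium (private): 19.07 + 0.56x = 234.86 - 2.06x → x_m = 82.3626.
Social marginal cost = private MC + MEC = 33.90 + 0.96x.
Set SMC = demand: 33.90 + 0.96x = 234.86 - 2.06x → x* = 66.5430.
The loss is the area between SMC and demand from x* to x_m; with linear curves that's a triangle of height MEC(x_m).
DWL = ½ × 15.8196 × 47.7750 = 377.8907.

DWL = €377.89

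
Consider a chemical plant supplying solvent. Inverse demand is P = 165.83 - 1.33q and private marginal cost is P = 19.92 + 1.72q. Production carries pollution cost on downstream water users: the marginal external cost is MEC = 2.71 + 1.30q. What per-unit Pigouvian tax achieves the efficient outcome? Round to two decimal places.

Social marginal cost = private MC + MEC = 22.63 + 3.02q.
Set SMC = demand: 22.63 + 3.02q = 165.83 - 1.33q → q* = 32.9195.
The Pigouvian tax equals MEC at q*: 2.71 + 1.30×32.9195 = 45.5054.

tax = 45.51 per unit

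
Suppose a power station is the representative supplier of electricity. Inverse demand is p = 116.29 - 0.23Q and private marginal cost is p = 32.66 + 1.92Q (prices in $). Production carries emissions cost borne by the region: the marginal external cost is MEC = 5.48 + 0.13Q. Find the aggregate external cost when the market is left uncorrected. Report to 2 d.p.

$311.51

Market equilibrium (private): 32.66 + 1.92Q = 116.29 - 0.23Q → Q_m = 38.8977.
Total external cost = ∫₀^{Q_m} (5.48 + 0.13Q) dQ = 5.48×38.8977 + ½×0.13×38.8977² = 311.5064.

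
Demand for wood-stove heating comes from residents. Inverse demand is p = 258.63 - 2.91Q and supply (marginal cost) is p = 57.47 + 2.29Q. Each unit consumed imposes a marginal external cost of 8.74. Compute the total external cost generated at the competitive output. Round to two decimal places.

338.10

Market equilibrium (private): 57.47 + 2.29Q = 258.63 - 2.91Q → Q_m = 38.6846.
Total external cost = MEC × Q_m = 8.74 × 38.6846 = 338.1034.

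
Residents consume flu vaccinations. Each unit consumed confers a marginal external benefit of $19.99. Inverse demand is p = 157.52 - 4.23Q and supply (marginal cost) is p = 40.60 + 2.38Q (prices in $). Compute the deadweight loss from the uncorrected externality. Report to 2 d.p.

DWL = $30.23

Market equilibrium (private): 40.60 + 2.38Q = 157.52 - 4.23Q → Q_m = 17.6884.
Social marginal benefit = demand + MEB = 177.51 - 4.23Q.
Set SMB = MC: 177.51 - 4.23Q = 40.60 + 2.38Q → Q* = 20.7126.
Height of the DWL triangle at Q_m is SMB(Q_m) − MC(Q_m) = MEB(Q_m) = 19.9900.
DWL = ½ × 3.0242 × 19.9900 = 30.2269.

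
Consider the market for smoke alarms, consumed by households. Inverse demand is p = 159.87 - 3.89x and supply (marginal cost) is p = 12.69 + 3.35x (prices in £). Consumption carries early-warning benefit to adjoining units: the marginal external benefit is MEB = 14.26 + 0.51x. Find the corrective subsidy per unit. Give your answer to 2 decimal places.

subsidy = £26.49 per unit

Social marginal benefit = demand + MEB = 174.13 - 3.38x.
Set SMB = MC: 174.13 - 3.38x = 12.69 + 3.35x → x* = 23.9881.
The Pigouvian subsidy equals MEB at x*: 14.26 + 0.51×23.9881 = 26.4939.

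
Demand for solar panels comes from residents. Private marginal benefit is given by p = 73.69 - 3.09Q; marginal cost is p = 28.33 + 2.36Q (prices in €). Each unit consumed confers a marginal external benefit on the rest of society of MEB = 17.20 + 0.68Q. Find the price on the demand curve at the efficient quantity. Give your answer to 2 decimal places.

P = €33.16

Social marginal benefit = demand + MEB = 90.89 - 2.41Q.
Set SMB = MC: 90.89 - 2.41Q = 28.33 + 2.36Q → Q* = 13.1153.
Consumer price on the demand curve at Q*: 73.69 − 3.09×13.1153 = 33.1637.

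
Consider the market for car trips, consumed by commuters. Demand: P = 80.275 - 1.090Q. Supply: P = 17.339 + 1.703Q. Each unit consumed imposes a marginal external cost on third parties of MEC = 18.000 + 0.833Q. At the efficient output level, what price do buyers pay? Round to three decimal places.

P = 66.767

Social marginal benefit = demand − MEC = 62.275 - 1.923Q.
Set SMB = MC: 62.275 - 1.923Q = 17.339 + 1.703Q → Q* = 12.3927.
Consumer price on the demand curve at Q*: 80.275 − 1.090×12.3927 = 66.7670.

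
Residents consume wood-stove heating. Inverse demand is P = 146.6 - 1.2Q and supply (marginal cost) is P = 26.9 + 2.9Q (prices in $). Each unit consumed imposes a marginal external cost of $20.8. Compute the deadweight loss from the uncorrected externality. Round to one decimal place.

Market equilibrium (private): 26.9 + 2.9Q = 146.6 - 1.2Q → Q_m = 29.1951.
Social marginal benefit = demand − MEC = 125.8 - 1.2Q.
Set SMB = MC: 125.8 - 1.2Q = 26.9 + 2.9Q → Q* = 24.1220.
Height of the DWL triangle at Q_m is MC(Q_m) − SMB(Q_m) = MEC(Q_m) = 20.8000.
DWL = ½ × 5.0731 × 20.8000 = 52.7602.

DWL = $52.8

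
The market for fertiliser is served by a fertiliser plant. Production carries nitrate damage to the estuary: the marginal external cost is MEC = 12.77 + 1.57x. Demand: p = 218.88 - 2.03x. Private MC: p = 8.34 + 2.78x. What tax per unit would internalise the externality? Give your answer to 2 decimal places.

Social marginal cost = private MC + MEC = 21.11 + 4.35x.
Set SMC = demand: 21.11 + 4.35x = 218.88 - 2.03x → x* = 30.9984.
The Pigouvian tax equals MEC at x*: 12.77 + 1.57×30.9984 = 61.4375.

tax = 61.44 per unit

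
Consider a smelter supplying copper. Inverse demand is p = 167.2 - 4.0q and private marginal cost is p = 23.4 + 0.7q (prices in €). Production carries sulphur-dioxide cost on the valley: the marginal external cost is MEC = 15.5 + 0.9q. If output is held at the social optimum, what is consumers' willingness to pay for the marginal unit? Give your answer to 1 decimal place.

P = €75.6

Social marginal cost = private MC + MEC = 38.9 + 1.6q.
Set SMC = demand: 38.9 + 1.6q = 167.2 - 4.0q → q* = 22.9107.
Consumer price on the demand curve at q*: 167.2 − 4.0×22.9107 = 75.5572.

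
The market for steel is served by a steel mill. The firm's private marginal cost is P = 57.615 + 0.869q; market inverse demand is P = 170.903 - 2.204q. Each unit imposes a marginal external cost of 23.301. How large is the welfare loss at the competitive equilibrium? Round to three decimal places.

Market equilibrium (private): 57.615 + 0.869q = 170.903 - 2.204q → q_m = 36.8656.
Social marginal cost = private MC + MEC = 80.916 + 0.869q.
Set SMC = demand: 80.916 + 0.869q = 170.903 - 2.204q → q* = 29.2831.
Between q* and q_m the wedge SMC − demand runs linearly from 0 to MEC(q_m), so the loss is a triangle.
DWL = ½ × 7.5825 × 23.3010 = 88.3399.

DWL = 88.340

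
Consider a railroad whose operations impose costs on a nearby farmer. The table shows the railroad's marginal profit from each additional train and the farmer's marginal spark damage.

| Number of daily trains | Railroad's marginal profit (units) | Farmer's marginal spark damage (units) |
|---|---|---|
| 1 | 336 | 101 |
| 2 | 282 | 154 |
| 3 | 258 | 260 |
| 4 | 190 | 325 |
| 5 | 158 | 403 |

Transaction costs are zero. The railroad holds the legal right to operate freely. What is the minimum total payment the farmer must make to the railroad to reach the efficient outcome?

Left alone the railroad would choose level 5 (marginal profit stays positive).
Efficient level: k* = 2 (marginal profit ≥ marginal spark damage through 2).
The farmer must at least cover the railroad's forgone profit from cutting 5→2: 258 + 190 + 158 = 606.

606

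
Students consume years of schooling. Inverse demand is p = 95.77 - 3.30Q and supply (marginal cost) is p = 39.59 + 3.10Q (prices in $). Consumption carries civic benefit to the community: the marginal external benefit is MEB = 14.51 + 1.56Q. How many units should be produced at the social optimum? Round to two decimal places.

Q* = 14.61

Social marginal benefit = demand + MEB = 110.28 - 1.74Q.
Set SMB = MC: 110.28 - 1.74Q = 39.59 + 3.10Q → Q* = 14.6054.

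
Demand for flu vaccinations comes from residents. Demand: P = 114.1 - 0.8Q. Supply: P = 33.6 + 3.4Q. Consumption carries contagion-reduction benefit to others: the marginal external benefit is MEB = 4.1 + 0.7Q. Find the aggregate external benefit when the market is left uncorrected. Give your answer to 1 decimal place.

Market equilibrium (private): 33.6 + 3.4Q = 114.1 - 0.8Q → Q_m = 19.1667.
Total external benefit = ∫₀^{Q_m} (4.1 + 0.7Q) dQ = 4.1×19.1667 + ½×0.7×19.1667² = 207.1603.

207.2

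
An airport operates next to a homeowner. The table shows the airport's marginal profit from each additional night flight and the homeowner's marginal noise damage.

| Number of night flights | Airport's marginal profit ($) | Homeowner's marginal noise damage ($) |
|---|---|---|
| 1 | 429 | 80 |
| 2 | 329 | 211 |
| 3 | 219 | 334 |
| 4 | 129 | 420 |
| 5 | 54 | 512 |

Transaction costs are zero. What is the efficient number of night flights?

2

Bargaining reaches the level where marginal profit last exceeds marginal noise damage.
That holds through level 2 (329 ≥ 211) but not at 3 (219 < 334).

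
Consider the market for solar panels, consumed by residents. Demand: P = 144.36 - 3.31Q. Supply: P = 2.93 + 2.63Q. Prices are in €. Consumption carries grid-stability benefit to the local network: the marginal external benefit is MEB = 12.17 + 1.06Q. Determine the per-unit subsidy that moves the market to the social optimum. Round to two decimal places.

Social marginal benefit = demand + MEB = 156.53 - 2.25Q.
Set SMB = MC: 156.53 - 2.25Q = 2.93 + 2.63Q → Q* = 31.4754.
The Pigouvian subsidy equals MEB at Q*: 12.17 + 1.06×31.4754 = 45.5339.

subsidy = €45.53 per unit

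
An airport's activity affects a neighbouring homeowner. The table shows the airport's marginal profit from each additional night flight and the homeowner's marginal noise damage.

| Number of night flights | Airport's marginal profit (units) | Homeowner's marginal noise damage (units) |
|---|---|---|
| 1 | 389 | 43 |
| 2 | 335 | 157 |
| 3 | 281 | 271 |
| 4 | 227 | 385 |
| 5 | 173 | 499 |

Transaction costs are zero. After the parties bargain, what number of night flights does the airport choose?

Bargaining reaches the level where marginal profit last exceeds marginal noise damage.
That holds through level 3 (281 ≥ 271) but not at 4 (227 < 385).

3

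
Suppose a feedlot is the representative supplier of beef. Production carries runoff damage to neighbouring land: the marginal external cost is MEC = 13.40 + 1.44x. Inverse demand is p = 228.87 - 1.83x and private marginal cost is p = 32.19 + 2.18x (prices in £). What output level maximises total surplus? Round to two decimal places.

x* = 33.63

Social marginal cost = private MC + MEC = 45.59 + 3.62x.
Set SMC = demand: 45.59 + 3.62x = 228.87 - 1.83x → x* = 33.6294.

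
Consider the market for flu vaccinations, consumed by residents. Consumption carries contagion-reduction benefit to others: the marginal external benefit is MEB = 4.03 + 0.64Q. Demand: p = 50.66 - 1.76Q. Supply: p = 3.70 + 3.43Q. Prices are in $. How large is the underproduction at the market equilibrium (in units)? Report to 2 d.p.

2.16 units

Market equilibrium (private): 3.70 + 3.43Q = 50.66 - 1.76Q → Q_m = 9.0482.
Social marginal benefit = demand + MEB = 54.69 - 1.12Q.
Set SMB = MC: 54.69 - 1.12Q = 3.70 + 3.43Q → Q* = 11.2066.
Gap = |9.0482 − 11.2066| = 2.1584.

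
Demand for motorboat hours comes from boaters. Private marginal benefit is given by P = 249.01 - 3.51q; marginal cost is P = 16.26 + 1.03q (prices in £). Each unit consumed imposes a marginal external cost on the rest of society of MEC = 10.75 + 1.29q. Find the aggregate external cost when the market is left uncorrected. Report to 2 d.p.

£2246.34

Market equilibrium (private): 16.26 + 1.03q = 249.01 - 3.51q → q_m = 51.2665.
Total external cost = ∫₀^{q_m} (10.75 + 1.29q) dq = 10.75×51.2665 + ½×1.29×51.2665² = 2246.3387.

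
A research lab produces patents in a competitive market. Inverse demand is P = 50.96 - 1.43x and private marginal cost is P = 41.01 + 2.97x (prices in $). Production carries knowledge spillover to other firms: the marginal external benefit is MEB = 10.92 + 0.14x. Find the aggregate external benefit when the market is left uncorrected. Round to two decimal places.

Market equilibrium (private): 41.01 + 2.97x = 50.96 - 1.43x → x_m = 2.2614.
Total external benefit = ∫₀^{x_m} (10.92 + 0.14x) dx = 10.92×2.2614 + ½×0.14×2.2614² = 25.0525.

$25.05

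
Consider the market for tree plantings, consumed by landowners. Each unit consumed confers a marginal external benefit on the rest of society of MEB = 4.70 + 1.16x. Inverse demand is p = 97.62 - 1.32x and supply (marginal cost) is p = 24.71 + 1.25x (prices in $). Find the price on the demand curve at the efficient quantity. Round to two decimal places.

P = $24.96

Social marginal benefit = demand + MEB = 102.32 - 0.16x.
Set SMB = MC: 102.32 - 0.16x = 24.71 + 1.25x → x* = 55.0426.
Consumer price on the demand curve at x*: 97.62 − 1.32×55.0426 = 24.9638.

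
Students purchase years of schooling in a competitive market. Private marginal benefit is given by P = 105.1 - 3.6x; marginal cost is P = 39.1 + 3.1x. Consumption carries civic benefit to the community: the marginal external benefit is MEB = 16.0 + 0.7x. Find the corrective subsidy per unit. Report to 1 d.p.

subsidy = 25.6 per unit

Social marginal benefit = demand + MEB = 121.1 - 2.9x.
Set SMB = MC: 121.1 - 2.9x = 39.1 + 3.1x → x* = 13.6667.
The Pigouvian subsidy equals MEB at x*: 16.0 + 0.7×13.6667 = 25.5667.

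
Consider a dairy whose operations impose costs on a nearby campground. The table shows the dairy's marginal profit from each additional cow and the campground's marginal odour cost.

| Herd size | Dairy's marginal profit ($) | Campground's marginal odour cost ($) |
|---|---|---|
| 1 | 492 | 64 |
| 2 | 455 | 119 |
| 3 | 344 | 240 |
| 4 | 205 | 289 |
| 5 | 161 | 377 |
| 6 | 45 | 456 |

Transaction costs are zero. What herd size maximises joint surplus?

Bargaining reaches the level where marginal profit last exceeds marginal odour cost.
That holds through level 3 (344 ≥ 240) but not at 4 (205 < 289).

3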